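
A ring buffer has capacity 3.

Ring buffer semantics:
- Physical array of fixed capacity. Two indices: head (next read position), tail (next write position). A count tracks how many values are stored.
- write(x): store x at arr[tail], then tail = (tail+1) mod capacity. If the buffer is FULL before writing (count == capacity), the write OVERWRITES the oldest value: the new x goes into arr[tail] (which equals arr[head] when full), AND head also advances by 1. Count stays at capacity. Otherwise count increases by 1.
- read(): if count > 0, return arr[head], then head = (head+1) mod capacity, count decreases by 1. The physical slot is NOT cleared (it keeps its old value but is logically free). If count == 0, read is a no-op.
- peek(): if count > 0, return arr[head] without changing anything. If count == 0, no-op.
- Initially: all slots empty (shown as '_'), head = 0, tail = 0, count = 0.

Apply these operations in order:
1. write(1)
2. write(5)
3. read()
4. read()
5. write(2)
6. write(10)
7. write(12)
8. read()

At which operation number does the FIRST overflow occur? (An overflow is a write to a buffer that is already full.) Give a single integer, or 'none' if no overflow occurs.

After op 1 (write(1)): arr=[1 _ _] head=0 tail=1 count=1
After op 2 (write(5)): arr=[1 5 _] head=0 tail=2 count=2
After op 3 (read()): arr=[1 5 _] head=1 tail=2 count=1
After op 4 (read()): arr=[1 5 _] head=2 tail=2 count=0
After op 5 (write(2)): arr=[1 5 2] head=2 tail=0 count=1
After op 6 (write(10)): arr=[10 5 2] head=2 tail=1 count=2
After op 7 (write(12)): arr=[10 12 2] head=2 tail=2 count=3
After op 8 (read()): arr=[10 12 2] head=0 tail=2 count=2

Answer: none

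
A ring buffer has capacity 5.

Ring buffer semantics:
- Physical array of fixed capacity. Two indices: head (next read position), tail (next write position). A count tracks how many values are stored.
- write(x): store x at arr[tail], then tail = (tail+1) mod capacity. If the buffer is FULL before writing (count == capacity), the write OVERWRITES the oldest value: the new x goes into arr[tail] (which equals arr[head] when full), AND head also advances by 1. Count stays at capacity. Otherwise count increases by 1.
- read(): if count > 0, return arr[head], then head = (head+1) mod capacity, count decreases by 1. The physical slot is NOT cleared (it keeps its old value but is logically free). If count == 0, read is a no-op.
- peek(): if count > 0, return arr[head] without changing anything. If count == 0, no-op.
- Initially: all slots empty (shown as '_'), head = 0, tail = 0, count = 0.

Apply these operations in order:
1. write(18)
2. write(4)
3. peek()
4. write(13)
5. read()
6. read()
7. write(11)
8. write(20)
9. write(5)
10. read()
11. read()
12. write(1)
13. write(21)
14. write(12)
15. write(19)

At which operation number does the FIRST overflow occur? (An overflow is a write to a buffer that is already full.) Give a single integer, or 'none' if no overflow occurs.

Answer: 15

Derivation:
After op 1 (write(18)): arr=[18 _ _ _ _] head=0 tail=1 count=1
After op 2 (write(4)): arr=[18 4 _ _ _] head=0 tail=2 count=2
After op 3 (peek()): arr=[18 4 _ _ _] head=0 tail=2 count=2
After op 4 (write(13)): arr=[18 4 13 _ _] head=0 tail=3 count=3
After op 5 (read()): arr=[18 4 13 _ _] head=1 tail=3 count=2
After op 6 (read()): arr=[18 4 13 _ _] head=2 tail=3 count=1
After op 7 (write(11)): arr=[18 4 13 11 _] head=2 tail=4 count=2
After op 8 (write(20)): arr=[18 4 13 11 20] head=2 tail=0 count=3
After op 9 (write(5)): arr=[5 4 13 11 20] head=2 tail=1 count=4
After op 10 (read()): arr=[5 4 13 11 20] head=3 tail=1 count=3
After op 11 (read()): arr=[5 4 13 11 20] head=4 tail=1 count=2
After op 12 (write(1)): arr=[5 1 13 11 20] head=4 tail=2 count=3
After op 13 (write(21)): arr=[5 1 21 11 20] head=4 tail=3 count=4
After op 14 (write(12)): arr=[5 1 21 12 20] head=4 tail=4 count=5
After op 15 (write(19)): arr=[5 1 21 12 19] head=0 tail=0 count=5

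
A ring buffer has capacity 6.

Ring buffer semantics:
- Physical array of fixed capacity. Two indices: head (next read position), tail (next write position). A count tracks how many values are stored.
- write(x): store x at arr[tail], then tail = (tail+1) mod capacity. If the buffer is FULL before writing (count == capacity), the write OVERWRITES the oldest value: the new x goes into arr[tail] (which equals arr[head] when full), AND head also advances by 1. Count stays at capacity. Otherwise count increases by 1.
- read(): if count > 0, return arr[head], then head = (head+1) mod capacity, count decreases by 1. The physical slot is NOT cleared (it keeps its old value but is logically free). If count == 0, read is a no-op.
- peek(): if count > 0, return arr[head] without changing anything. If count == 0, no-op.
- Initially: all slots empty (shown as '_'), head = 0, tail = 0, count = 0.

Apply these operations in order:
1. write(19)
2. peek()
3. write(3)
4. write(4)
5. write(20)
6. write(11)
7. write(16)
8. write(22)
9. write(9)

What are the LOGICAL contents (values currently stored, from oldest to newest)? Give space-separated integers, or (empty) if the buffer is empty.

After op 1 (write(19)): arr=[19 _ _ _ _ _] head=0 tail=1 count=1
After op 2 (peek()): arr=[19 _ _ _ _ _] head=0 tail=1 count=1
After op 3 (write(3)): arr=[19 3 _ _ _ _] head=0 tail=2 count=2
After op 4 (write(4)): arr=[19 3 4 _ _ _] head=0 tail=3 count=3
After op 5 (write(20)): arr=[19 3 4 20 _ _] head=0 tail=4 count=4
After op 6 (write(11)): arr=[19 3 4 20 11 _] head=0 tail=5 count=5
After op 7 (write(16)): arr=[19 3 4 20 11 16] head=0 tail=0 count=6
After op 8 (write(22)): arr=[22 3 4 20 11 16] head=1 tail=1 count=6
After op 9 (write(9)): arr=[22 9 4 20 11 16] head=2 tail=2 count=6

Answer: 4 20 11 16 22 9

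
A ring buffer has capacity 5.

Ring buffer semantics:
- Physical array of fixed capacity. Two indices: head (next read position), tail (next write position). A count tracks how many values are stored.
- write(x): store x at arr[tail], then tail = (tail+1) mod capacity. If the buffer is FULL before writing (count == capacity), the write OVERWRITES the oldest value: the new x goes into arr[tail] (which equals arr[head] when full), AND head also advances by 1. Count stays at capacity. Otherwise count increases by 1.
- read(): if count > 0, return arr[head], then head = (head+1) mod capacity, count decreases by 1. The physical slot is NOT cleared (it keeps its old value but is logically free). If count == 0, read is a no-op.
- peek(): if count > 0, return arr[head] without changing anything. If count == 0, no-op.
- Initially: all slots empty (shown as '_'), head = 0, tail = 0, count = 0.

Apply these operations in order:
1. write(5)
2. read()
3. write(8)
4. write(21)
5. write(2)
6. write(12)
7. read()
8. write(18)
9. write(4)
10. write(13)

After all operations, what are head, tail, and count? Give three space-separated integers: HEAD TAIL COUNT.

After op 1 (write(5)): arr=[5 _ _ _ _] head=0 tail=1 count=1
After op 2 (read()): arr=[5 _ _ _ _] head=1 tail=1 count=0
After op 3 (write(8)): arr=[5 8 _ _ _] head=1 tail=2 count=1
After op 4 (write(21)): arr=[5 8 21 _ _] head=1 tail=3 count=2
After op 5 (write(2)): arr=[5 8 21 2 _] head=1 tail=4 count=3
After op 6 (write(12)): arr=[5 8 21 2 12] head=1 tail=0 count=4
After op 7 (read()): arr=[5 8 21 2 12] head=2 tail=0 count=3
After op 8 (write(18)): arr=[18 8 21 2 12] head=2 tail=1 count=4
After op 9 (write(4)): arr=[18 4 21 2 12] head=2 tail=2 count=5
After op 10 (write(13)): arr=[18 4 13 2 12] head=3 tail=3 count=5

Answer: 3 3 5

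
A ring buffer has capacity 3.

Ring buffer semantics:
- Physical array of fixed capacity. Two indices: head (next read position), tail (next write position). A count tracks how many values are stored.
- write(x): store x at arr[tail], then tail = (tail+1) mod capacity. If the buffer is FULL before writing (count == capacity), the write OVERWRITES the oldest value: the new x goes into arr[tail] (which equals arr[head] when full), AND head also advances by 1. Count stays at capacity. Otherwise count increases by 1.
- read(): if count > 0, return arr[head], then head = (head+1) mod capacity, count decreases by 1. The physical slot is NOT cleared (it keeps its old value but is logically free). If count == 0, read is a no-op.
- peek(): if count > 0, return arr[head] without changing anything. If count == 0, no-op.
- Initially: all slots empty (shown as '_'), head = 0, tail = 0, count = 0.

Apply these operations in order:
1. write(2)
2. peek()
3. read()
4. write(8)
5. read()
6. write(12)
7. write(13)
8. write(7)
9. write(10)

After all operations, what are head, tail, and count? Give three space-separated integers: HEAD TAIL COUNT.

After op 1 (write(2)): arr=[2 _ _] head=0 tail=1 count=1
After op 2 (peek()): arr=[2 _ _] head=0 tail=1 count=1
After op 3 (read()): arr=[2 _ _] head=1 tail=1 count=0
After op 4 (write(8)): arr=[2 8 _] head=1 tail=2 count=1
After op 5 (read()): arr=[2 8 _] head=2 tail=2 count=0
After op 6 (write(12)): arr=[2 8 12] head=2 tail=0 count=1
After op 7 (write(13)): arr=[13 8 12] head=2 tail=1 count=2
After op 8 (write(7)): arr=[13 7 12] head=2 tail=2 count=3
After op 9 (write(10)): arr=[13 7 10] head=0 tail=0 count=3

Answer: 0 0 3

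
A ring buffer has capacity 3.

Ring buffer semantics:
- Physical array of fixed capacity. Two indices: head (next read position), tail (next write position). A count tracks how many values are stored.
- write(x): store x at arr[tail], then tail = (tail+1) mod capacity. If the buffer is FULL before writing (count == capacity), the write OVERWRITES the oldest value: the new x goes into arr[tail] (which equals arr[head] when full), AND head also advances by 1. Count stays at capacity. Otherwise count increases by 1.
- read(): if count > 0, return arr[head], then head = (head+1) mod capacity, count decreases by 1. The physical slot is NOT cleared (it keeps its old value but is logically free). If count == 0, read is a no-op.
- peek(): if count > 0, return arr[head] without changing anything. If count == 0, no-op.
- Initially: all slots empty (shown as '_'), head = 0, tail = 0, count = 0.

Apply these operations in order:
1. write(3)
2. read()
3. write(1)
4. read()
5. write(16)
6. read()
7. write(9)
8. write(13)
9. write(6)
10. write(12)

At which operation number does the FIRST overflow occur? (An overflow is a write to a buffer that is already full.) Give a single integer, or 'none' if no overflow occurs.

Answer: 10

Derivation:
After op 1 (write(3)): arr=[3 _ _] head=0 tail=1 count=1
After op 2 (read()): arr=[3 _ _] head=1 tail=1 count=0
After op 3 (write(1)): arr=[3 1 _] head=1 tail=2 count=1
After op 4 (read()): arr=[3 1 _] head=2 tail=2 count=0
After op 5 (write(16)): arr=[3 1 16] head=2 tail=0 count=1
After op 6 (read()): arr=[3 1 16] head=0 tail=0 count=0
After op 7 (write(9)): arr=[9 1 16] head=0 tail=1 count=1
After op 8 (write(13)): arr=[9 13 16] head=0 tail=2 count=2
After op 9 (write(6)): arr=[9 13 6] head=0 tail=0 count=3
After op 10 (write(12)): arr=[12 13 6] head=1 tail=1 count=3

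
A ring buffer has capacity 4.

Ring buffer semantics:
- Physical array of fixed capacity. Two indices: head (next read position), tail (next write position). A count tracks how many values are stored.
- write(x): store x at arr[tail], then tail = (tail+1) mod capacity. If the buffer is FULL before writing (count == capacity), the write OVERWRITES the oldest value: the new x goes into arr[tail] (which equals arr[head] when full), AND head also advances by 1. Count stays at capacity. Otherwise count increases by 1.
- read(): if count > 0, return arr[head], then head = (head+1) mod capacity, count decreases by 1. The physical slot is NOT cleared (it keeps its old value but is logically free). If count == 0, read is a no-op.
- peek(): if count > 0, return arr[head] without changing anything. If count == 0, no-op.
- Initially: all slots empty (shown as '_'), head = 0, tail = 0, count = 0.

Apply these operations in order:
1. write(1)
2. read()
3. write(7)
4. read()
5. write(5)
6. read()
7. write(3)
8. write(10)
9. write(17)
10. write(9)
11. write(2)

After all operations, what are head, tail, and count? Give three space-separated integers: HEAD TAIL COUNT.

After op 1 (write(1)): arr=[1 _ _ _] head=0 tail=1 count=1
After op 2 (read()): arr=[1 _ _ _] head=1 tail=1 count=0
After op 3 (write(7)): arr=[1 7 _ _] head=1 tail=2 count=1
After op 4 (read()): arr=[1 7 _ _] head=2 tail=2 count=0
After op 5 (write(5)): arr=[1 7 5 _] head=2 tail=3 count=1
After op 6 (read()): arr=[1 7 5 _] head=3 tail=3 count=0
After op 7 (write(3)): arr=[1 7 5 3] head=3 tail=0 count=1
After op 8 (write(10)): arr=[10 7 5 3] head=3 tail=1 count=2
After op 9 (write(17)): arr=[10 17 5 3] head=3 tail=2 count=3
After op 10 (write(9)): arr=[10 17 9 3] head=3 tail=3 count=4
After op 11 (write(2)): arr=[10 17 9 2] head=0 tail=0 count=4

Answer: 0 0 4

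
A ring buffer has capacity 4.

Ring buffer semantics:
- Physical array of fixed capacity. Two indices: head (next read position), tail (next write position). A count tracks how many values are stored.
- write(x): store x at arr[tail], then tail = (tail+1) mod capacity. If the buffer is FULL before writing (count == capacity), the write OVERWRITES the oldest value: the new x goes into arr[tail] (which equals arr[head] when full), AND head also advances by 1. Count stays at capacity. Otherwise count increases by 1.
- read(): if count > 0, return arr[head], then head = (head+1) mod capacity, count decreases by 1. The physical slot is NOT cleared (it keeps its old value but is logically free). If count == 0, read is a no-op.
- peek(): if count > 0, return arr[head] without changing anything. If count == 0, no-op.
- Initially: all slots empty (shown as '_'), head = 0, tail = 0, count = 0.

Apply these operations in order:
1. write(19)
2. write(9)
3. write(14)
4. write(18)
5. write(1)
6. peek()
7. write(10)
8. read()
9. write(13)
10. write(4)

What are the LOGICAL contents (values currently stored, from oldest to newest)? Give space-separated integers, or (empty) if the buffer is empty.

Answer: 1 10 13 4

Derivation:
After op 1 (write(19)): arr=[19 _ _ _] head=0 tail=1 count=1
After op 2 (write(9)): arr=[19 9 _ _] head=0 tail=2 count=2
After op 3 (write(14)): arr=[19 9 14 _] head=0 tail=3 count=3
After op 4 (write(18)): arr=[19 9 14 18] head=0 tail=0 count=4
After op 5 (write(1)): arr=[1 9 14 18] head=1 tail=1 count=4
After op 6 (peek()): arr=[1 9 14 18] head=1 tail=1 count=4
After op 7 (write(10)): arr=[1 10 14 18] head=2 tail=2 count=4
After op 8 (read()): arr=[1 10 14 18] head=3 tail=2 count=3
After op 9 (write(13)): arr=[1 10 13 18] head=3 tail=3 count=4
After op 10 (write(4)): arr=[1 10 13 4] head=0 tail=0 count=4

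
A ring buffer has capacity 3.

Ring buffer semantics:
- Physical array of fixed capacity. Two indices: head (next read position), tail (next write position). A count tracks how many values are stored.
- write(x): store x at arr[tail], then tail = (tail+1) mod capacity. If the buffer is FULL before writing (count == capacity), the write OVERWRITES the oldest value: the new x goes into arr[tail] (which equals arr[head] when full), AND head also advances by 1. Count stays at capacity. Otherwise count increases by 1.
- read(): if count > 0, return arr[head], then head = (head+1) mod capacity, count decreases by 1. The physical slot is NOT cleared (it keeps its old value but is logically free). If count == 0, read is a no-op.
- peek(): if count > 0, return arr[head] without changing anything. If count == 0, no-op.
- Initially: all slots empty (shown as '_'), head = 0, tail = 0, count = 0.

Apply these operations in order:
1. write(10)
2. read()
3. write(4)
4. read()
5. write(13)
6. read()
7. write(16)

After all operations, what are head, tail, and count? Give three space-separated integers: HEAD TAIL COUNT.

After op 1 (write(10)): arr=[10 _ _] head=0 tail=1 count=1
After op 2 (read()): arr=[10 _ _] head=1 tail=1 count=0
After op 3 (write(4)): arr=[10 4 _] head=1 tail=2 count=1
After op 4 (read()): arr=[10 4 _] head=2 tail=2 count=0
After op 5 (write(13)): arr=[10 4 13] head=2 tail=0 count=1
After op 6 (read()): arr=[10 4 13] head=0 tail=0 count=0
After op 7 (write(16)): arr=[16 4 13] head=0 tail=1 count=1

Answer: 0 1 1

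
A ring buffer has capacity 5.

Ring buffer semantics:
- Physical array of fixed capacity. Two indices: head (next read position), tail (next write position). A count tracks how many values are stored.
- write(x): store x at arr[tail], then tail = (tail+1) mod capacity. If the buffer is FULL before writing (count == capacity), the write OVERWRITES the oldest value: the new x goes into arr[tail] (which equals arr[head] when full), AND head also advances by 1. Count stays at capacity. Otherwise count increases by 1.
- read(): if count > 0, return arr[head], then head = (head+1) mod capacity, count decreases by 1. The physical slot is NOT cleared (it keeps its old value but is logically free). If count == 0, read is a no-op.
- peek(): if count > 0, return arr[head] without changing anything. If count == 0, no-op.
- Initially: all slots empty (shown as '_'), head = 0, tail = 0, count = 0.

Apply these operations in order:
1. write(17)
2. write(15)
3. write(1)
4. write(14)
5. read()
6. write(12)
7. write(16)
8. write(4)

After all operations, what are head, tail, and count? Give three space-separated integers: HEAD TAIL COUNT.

After op 1 (write(17)): arr=[17 _ _ _ _] head=0 tail=1 count=1
After op 2 (write(15)): arr=[17 15 _ _ _] head=0 tail=2 count=2
After op 3 (write(1)): arr=[17 15 1 _ _] head=0 tail=3 count=3
After op 4 (write(14)): arr=[17 15 1 14 _] head=0 tail=4 count=4
After op 5 (read()): arr=[17 15 1 14 _] head=1 tail=4 count=3
After op 6 (write(12)): arr=[17 15 1 14 12] head=1 tail=0 count=4
After op 7 (write(16)): arr=[16 15 1 14 12] head=1 tail=1 count=5
After op 8 (write(4)): arr=[16 4 1 14 12] head=2 tail=2 count=5

Answer: 2 2 5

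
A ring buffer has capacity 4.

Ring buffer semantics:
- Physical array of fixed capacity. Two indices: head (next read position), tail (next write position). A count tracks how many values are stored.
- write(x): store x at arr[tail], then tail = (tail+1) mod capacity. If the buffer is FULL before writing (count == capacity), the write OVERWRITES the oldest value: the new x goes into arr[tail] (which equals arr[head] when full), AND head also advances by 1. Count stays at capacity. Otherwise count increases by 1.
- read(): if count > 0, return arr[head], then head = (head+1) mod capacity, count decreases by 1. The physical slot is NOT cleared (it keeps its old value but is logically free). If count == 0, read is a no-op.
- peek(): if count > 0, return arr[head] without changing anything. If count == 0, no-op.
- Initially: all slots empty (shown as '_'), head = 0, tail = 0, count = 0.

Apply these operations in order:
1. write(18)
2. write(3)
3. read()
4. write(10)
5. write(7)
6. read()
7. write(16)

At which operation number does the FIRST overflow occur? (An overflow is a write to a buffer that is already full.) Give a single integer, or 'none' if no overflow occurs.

After op 1 (write(18)): arr=[18 _ _ _] head=0 tail=1 count=1
After op 2 (write(3)): arr=[18 3 _ _] head=0 tail=2 count=2
After op 3 (read()): arr=[18 3 _ _] head=1 tail=2 count=1
After op 4 (write(10)): arr=[18 3 10 _] head=1 tail=3 count=2
After op 5 (write(7)): arr=[18 3 10 7] head=1 tail=0 count=3
After op 6 (read()): arr=[18 3 10 7] head=2 tail=0 count=2
After op 7 (write(16)): arr=[16 3 10 7] head=2 tail=1 count=3

Answer: none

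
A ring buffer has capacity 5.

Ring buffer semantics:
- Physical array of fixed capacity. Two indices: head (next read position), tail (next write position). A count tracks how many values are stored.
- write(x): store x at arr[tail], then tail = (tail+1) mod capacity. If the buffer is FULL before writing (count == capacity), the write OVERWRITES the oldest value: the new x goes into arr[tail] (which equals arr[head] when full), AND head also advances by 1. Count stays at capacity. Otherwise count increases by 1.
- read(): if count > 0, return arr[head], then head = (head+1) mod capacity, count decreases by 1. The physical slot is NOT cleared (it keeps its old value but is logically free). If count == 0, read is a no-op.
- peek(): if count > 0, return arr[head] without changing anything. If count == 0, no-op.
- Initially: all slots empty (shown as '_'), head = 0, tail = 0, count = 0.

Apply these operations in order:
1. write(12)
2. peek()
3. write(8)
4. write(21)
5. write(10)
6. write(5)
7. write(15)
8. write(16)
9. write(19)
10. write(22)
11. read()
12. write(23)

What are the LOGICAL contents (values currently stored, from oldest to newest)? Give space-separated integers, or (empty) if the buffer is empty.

Answer: 15 16 19 22 23

Derivation:
After op 1 (write(12)): arr=[12 _ _ _ _] head=0 tail=1 count=1
After op 2 (peek()): arr=[12 _ _ _ _] head=0 tail=1 count=1
After op 3 (write(8)): arr=[12 8 _ _ _] head=0 tail=2 count=2
After op 4 (write(21)): arr=[12 8 21 _ _] head=0 tail=3 count=3
After op 5 (write(10)): arr=[12 8 21 10 _] head=0 tail=4 count=4
After op 6 (write(5)): arr=[12 8 21 10 5] head=0 tail=0 count=5
After op 7 (write(15)): arr=[15 8 21 10 5] head=1 tail=1 count=5
After op 8 (write(16)): arr=[15 16 21 10 5] head=2 tail=2 count=5
After op 9 (write(19)): arr=[15 16 19 10 5] head=3 tail=3 count=5
After op 10 (write(22)): arr=[15 16 19 22 5] head=4 tail=4 count=5
After op 11 (read()): arr=[15 16 19 22 5] head=0 tail=4 count=4
After op 12 (write(23)): arr=[15 16 19 22 23] head=0 tail=0 count=5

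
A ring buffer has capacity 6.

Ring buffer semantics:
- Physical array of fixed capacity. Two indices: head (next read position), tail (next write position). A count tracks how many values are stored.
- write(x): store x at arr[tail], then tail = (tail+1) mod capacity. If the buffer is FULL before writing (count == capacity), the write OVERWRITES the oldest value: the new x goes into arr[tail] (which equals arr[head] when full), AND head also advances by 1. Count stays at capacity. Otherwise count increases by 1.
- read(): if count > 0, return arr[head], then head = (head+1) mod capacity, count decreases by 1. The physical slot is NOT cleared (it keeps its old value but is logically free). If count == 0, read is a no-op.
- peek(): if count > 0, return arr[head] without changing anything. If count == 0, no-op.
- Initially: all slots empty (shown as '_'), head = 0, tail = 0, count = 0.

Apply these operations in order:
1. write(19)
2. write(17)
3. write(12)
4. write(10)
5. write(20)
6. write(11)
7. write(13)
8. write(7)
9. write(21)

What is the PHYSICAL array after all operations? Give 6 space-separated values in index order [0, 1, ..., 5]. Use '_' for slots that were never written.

After op 1 (write(19)): arr=[19 _ _ _ _ _] head=0 tail=1 count=1
After op 2 (write(17)): arr=[19 17 _ _ _ _] head=0 tail=2 count=2
After op 3 (write(12)): arr=[19 17 12 _ _ _] head=0 tail=3 count=3
After op 4 (write(10)): arr=[19 17 12 10 _ _] head=0 tail=4 count=4
After op 5 (write(20)): arr=[19 17 12 10 20 _] head=0 tail=5 count=5
After op 6 (write(11)): arr=[19 17 12 10 20 11] head=0 tail=0 count=6
After op 7 (write(13)): arr=[13 17 12 10 20 11] head=1 tail=1 count=6
After op 8 (write(7)): arr=[13 7 12 10 20 11] head=2 tail=2 count=6
After op 9 (write(21)): arr=[13 7 21 10 20 11] head=3 tail=3 count=6

Answer: 13 7 21 10 20 11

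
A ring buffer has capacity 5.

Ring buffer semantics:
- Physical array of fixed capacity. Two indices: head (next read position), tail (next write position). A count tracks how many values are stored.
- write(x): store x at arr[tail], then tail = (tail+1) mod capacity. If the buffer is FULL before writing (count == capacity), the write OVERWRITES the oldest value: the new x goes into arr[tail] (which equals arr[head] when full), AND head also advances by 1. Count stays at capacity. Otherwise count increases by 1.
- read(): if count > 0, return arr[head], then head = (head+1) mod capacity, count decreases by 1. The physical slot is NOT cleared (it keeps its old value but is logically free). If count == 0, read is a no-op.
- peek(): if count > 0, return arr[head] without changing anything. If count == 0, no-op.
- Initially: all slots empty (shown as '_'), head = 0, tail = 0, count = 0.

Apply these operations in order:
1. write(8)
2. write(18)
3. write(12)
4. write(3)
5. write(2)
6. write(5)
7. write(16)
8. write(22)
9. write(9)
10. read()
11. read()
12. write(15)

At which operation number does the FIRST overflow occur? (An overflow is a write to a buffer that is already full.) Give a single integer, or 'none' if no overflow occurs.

After op 1 (write(8)): arr=[8 _ _ _ _] head=0 tail=1 count=1
After op 2 (write(18)): arr=[8 18 _ _ _] head=0 tail=2 count=2
After op 3 (write(12)): arr=[8 18 12 _ _] head=0 tail=3 count=3
After op 4 (write(3)): arr=[8 18 12 3 _] head=0 tail=4 count=4
After op 5 (write(2)): arr=[8 18 12 3 2] head=0 tail=0 count=5
After op 6 (write(5)): arr=[5 18 12 3 2] head=1 tail=1 count=5
After op 7 (write(16)): arr=[5 16 12 3 2] head=2 tail=2 count=5
After op 8 (write(22)): arr=[5 16 22 3 2] head=3 tail=3 count=5
After op 9 (write(9)): arr=[5 16 22 9 2] head=4 tail=4 count=5
After op 10 (read()): arr=[5 16 22 9 2] head=0 tail=4 count=4
After op 11 (read()): arr=[5 16 22 9 2] head=1 tail=4 count=3
After op 12 (write(15)): arr=[5 16 22 9 15] head=1 tail=0 count=4

Answer: 6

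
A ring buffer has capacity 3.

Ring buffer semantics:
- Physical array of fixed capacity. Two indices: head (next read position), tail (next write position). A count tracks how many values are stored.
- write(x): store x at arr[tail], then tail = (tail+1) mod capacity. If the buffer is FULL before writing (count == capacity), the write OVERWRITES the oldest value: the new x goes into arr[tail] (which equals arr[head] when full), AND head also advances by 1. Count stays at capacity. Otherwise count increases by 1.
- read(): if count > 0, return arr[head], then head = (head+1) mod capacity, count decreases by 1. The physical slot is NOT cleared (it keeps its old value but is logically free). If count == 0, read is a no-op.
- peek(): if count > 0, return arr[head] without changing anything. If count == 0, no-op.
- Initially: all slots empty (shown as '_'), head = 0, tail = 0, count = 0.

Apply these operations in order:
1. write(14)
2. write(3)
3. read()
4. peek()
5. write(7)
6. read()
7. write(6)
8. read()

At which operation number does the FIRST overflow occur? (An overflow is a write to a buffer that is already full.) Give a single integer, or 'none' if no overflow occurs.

After op 1 (write(14)): arr=[14 _ _] head=0 tail=1 count=1
After op 2 (write(3)): arr=[14 3 _] head=0 tail=2 count=2
After op 3 (read()): arr=[14 3 _] head=1 tail=2 count=1
After op 4 (peek()): arr=[14 3 _] head=1 tail=2 count=1
After op 5 (write(7)): arr=[14 3 7] head=1 tail=0 count=2
After op 6 (read()): arr=[14 3 7] head=2 tail=0 count=1
After op 7 (write(6)): arr=[6 3 7] head=2 tail=1 count=2
After op 8 (read()): arr=[6 3 7] head=0 tail=1 count=1

Answer: none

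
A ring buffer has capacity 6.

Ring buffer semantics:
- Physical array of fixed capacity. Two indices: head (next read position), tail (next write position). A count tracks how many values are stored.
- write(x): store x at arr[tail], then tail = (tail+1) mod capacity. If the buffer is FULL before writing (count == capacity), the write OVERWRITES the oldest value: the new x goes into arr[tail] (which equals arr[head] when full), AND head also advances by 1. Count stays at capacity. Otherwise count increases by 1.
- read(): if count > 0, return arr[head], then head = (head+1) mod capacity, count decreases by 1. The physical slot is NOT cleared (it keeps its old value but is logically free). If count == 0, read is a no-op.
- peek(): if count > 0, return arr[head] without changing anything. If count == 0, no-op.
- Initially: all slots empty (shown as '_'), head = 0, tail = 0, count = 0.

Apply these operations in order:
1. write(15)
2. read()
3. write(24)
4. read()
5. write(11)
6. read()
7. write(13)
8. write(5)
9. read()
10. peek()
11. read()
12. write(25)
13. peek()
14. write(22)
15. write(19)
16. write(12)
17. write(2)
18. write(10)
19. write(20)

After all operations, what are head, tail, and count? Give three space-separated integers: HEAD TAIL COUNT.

After op 1 (write(15)): arr=[15 _ _ _ _ _] head=0 tail=1 count=1
After op 2 (read()): arr=[15 _ _ _ _ _] head=1 tail=1 count=0
After op 3 (write(24)): arr=[15 24 _ _ _ _] head=1 tail=2 count=1
After op 4 (read()): arr=[15 24 _ _ _ _] head=2 tail=2 count=0
After op 5 (write(11)): arr=[15 24 11 _ _ _] head=2 tail=3 count=1
After op 6 (read()): arr=[15 24 11 _ _ _] head=3 tail=3 count=0
After op 7 (write(13)): arr=[15 24 11 13 _ _] head=3 tail=4 count=1
After op 8 (write(5)): arr=[15 24 11 13 5 _] head=3 tail=5 count=2
After op 9 (read()): arr=[15 24 11 13 5 _] head=4 tail=5 count=1
After op 10 (peek()): arr=[15 24 11 13 5 _] head=4 tail=5 count=1
After op 11 (read()): arr=[15 24 11 13 5 _] head=5 tail=5 count=0
After op 12 (write(25)): arr=[15 24 11 13 5 25] head=5 tail=0 count=1
After op 13 (peek()): arr=[15 24 11 13 5 25] head=5 tail=0 count=1
After op 14 (write(22)): arr=[22 24 11 13 5 25] head=5 tail=1 count=2
After op 15 (write(19)): arr=[22 19 11 13 5 25] head=5 tail=2 count=3
After op 16 (write(12)): arr=[22 19 12 13 5 25] head=5 tail=3 count=4
After op 17 (write(2)): arr=[22 19 12 2 5 25] head=5 tail=4 count=5
After op 18 (write(10)): arr=[22 19 12 2 10 25] head=5 tail=5 count=6
After op 19 (write(20)): arr=[22 19 12 2 10 20] head=0 tail=0 count=6

Answer: 0 0 6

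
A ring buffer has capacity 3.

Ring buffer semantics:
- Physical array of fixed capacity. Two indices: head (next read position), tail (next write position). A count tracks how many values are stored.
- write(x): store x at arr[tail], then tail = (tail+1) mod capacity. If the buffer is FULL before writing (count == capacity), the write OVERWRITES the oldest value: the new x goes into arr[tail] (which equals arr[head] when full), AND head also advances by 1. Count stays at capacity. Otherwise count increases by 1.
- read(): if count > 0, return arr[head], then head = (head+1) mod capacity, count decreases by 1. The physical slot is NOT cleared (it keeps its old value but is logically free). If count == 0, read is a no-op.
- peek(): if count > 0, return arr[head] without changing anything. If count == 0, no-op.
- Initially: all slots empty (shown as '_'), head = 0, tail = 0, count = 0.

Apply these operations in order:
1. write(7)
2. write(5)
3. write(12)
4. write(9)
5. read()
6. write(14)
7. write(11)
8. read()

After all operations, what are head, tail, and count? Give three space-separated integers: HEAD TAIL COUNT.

After op 1 (write(7)): arr=[7 _ _] head=0 tail=1 count=1
After op 2 (write(5)): arr=[7 5 _] head=0 tail=2 count=2
After op 3 (write(12)): arr=[7 5 12] head=0 tail=0 count=3
After op 4 (write(9)): arr=[9 5 12] head=1 tail=1 count=3
After op 5 (read()): arr=[9 5 12] head=2 tail=1 count=2
After op 6 (write(14)): arr=[9 14 12] head=2 tail=2 count=3
After op 7 (write(11)): arr=[9 14 11] head=0 tail=0 count=3
After op 8 (read()): arr=[9 14 11] head=1 tail=0 count=2

Answer: 1 0 2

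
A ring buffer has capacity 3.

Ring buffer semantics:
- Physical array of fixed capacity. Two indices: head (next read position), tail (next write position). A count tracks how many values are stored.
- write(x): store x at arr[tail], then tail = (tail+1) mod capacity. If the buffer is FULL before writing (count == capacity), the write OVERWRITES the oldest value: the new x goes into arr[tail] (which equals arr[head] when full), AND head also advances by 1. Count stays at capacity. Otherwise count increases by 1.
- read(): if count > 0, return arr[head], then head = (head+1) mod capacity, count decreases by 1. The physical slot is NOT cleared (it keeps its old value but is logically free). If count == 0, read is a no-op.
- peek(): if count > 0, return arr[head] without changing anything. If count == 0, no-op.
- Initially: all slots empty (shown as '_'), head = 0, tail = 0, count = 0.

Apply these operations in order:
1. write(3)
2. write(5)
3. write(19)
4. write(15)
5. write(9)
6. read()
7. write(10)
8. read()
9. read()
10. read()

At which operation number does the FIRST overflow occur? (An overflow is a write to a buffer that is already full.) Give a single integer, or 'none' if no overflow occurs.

After op 1 (write(3)): arr=[3 _ _] head=0 tail=1 count=1
After op 2 (write(5)): arr=[3 5 _] head=0 tail=2 count=2
After op 3 (write(19)): arr=[3 5 19] head=0 tail=0 count=3
After op 4 (write(15)): arr=[15 5 19] head=1 tail=1 count=3
After op 5 (write(9)): arr=[15 9 19] head=2 tail=2 count=3
After op 6 (read()): arr=[15 9 19] head=0 tail=2 count=2
After op 7 (write(10)): arr=[15 9 10] head=0 tail=0 count=3
After op 8 (read()): arr=[15 9 10] head=1 tail=0 count=2
After op 9 (read()): arr=[15 9 10] head=2 tail=0 count=1
After op 10 (read()): arr=[15 9 10] head=0 tail=0 count=0

Answer: 4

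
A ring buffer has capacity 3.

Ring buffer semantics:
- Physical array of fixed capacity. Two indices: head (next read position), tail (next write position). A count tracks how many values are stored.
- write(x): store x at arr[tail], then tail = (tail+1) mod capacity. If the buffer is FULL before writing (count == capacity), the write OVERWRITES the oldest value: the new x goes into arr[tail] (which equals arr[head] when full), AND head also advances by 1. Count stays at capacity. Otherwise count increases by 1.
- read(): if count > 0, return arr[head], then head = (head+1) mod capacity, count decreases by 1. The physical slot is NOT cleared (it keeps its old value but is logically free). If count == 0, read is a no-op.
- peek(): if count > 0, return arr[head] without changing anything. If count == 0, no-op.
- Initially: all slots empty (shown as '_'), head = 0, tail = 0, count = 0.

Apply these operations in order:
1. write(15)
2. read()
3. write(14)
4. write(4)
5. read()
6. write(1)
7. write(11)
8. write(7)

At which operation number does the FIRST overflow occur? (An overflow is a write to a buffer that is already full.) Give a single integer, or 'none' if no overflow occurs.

After op 1 (write(15)): arr=[15 _ _] head=0 tail=1 count=1
After op 2 (read()): arr=[15 _ _] head=1 tail=1 count=0
After op 3 (write(14)): arr=[15 14 _] head=1 tail=2 count=1
After op 4 (write(4)): arr=[15 14 4] head=1 tail=0 count=2
After op 5 (read()): arr=[15 14 4] head=2 tail=0 count=1
After op 6 (write(1)): arr=[1 14 4] head=2 tail=1 count=2
After op 7 (write(11)): arr=[1 11 4] head=2 tail=2 count=3
After op 8 (write(7)): arr=[1 11 7] head=0 tail=0 count=3

Answer: 8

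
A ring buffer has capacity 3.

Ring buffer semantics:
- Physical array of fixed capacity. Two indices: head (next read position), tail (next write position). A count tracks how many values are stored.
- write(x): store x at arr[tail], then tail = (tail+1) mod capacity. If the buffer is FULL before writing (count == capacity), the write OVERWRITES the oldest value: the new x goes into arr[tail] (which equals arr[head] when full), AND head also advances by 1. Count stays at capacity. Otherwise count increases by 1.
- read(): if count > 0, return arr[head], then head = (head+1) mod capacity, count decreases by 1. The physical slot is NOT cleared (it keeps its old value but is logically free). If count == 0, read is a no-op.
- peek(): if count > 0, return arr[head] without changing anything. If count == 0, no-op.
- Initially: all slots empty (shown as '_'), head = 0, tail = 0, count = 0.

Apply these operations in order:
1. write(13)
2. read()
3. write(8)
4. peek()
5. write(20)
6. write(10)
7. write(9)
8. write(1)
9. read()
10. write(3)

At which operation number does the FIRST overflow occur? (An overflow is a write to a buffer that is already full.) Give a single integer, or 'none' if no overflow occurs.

Answer: 7

Derivation:
After op 1 (write(13)): arr=[13 _ _] head=0 tail=1 count=1
After op 2 (read()): arr=[13 _ _] head=1 tail=1 count=0
After op 3 (write(8)): arr=[13 8 _] head=1 tail=2 count=1
After op 4 (peek()): arr=[13 8 _] head=1 tail=2 count=1
After op 5 (write(20)): arr=[13 8 20] head=1 tail=0 count=2
After op 6 (write(10)): arr=[10 8 20] head=1 tail=1 count=3
After op 7 (write(9)): arr=[10 9 20] head=2 tail=2 count=3
After op 8 (write(1)): arr=[10 9 1] head=0 tail=0 count=3
After op 9 (read()): arr=[10 9 1] head=1 tail=0 count=2
After op 10 (write(3)): arr=[3 9 1] head=1 tail=1 count=3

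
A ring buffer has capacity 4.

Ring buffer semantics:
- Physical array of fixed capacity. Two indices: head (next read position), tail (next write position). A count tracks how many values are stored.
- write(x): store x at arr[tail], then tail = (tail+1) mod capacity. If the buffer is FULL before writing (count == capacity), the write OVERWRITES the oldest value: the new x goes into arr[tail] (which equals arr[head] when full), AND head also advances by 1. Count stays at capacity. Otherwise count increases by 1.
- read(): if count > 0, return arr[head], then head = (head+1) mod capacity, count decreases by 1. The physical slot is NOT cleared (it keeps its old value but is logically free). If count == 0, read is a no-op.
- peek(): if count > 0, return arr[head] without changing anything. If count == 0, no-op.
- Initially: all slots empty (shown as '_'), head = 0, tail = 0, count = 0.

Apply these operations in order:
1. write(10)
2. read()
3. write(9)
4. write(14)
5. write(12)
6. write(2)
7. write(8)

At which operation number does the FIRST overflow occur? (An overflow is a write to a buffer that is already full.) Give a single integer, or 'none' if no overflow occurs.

After op 1 (write(10)): arr=[10 _ _ _] head=0 tail=1 count=1
After op 2 (read()): arr=[10 _ _ _] head=1 tail=1 count=0
After op 3 (write(9)): arr=[10 9 _ _] head=1 tail=2 count=1
After op 4 (write(14)): arr=[10 9 14 _] head=1 tail=3 count=2
After op 5 (write(12)): arr=[10 9 14 12] head=1 tail=0 count=3
After op 6 (write(2)): arr=[2 9 14 12] head=1 tail=1 count=4
After op 7 (write(8)): arr=[2 8 14 12] head=2 tail=2 count=4

Answer: 7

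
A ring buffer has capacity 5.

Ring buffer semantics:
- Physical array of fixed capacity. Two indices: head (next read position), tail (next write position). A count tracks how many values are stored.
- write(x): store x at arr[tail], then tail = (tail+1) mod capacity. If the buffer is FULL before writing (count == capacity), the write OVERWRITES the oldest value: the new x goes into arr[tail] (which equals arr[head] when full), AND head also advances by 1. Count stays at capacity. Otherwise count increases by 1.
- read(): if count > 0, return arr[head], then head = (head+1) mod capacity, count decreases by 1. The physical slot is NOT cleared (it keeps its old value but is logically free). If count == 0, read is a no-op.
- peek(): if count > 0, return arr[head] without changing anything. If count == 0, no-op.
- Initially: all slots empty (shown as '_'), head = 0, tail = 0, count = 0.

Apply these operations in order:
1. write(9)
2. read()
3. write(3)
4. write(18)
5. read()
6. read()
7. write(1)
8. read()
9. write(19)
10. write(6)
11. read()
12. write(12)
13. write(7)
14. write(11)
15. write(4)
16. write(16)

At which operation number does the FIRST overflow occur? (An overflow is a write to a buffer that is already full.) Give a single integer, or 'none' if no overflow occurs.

After op 1 (write(9)): arr=[9 _ _ _ _] head=0 tail=1 count=1
After op 2 (read()): arr=[9 _ _ _ _] head=1 tail=1 count=0
After op 3 (write(3)): arr=[9 3 _ _ _] head=1 tail=2 count=1
After op 4 (write(18)): arr=[9 3 18 _ _] head=1 tail=3 count=2
After op 5 (read()): arr=[9 3 18 _ _] head=2 tail=3 count=1
After op 6 (read()): arr=[9 3 18 _ _] head=3 tail=3 count=0
After op 7 (write(1)): arr=[9 3 18 1 _] head=3 tail=4 count=1
After op 8 (read()): arr=[9 3 18 1 _] head=4 tail=4 count=0
After op 9 (write(19)): arr=[9 3 18 1 19] head=4 tail=0 count=1
After op 10 (write(6)): arr=[6 3 18 1 19] head=4 tail=1 count=2
After op 11 (read()): arr=[6 3 18 1 19] head=0 tail=1 count=1
After op 12 (write(12)): arr=[6 12 18 1 19] head=0 tail=2 count=2
After op 13 (write(7)): arr=[6 12 7 1 19] head=0 tail=3 count=3
After op 14 (write(11)): arr=[6 12 7 11 19] head=0 tail=4 count=4
After op 15 (write(4)): arr=[6 12 7 11 4] head=0 tail=0 count=5
After op 16 (write(16)): arr=[16 12 7 11 4] head=1 tail=1 count=5

Answer: 16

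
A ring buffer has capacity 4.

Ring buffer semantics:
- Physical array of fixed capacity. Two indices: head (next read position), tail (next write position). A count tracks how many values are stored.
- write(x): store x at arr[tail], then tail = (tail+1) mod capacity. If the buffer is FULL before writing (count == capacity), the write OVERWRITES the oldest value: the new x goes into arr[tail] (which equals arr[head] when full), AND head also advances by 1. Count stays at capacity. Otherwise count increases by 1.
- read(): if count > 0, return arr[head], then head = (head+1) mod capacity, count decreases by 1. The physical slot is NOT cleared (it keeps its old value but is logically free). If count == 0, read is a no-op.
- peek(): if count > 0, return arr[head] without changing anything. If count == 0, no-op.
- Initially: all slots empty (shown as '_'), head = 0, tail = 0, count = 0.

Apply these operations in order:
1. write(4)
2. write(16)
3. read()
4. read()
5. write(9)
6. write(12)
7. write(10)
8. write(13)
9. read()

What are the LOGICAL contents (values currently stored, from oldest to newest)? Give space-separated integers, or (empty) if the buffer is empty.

After op 1 (write(4)): arr=[4 _ _ _] head=0 tail=1 count=1
After op 2 (write(16)): arr=[4 16 _ _] head=0 tail=2 count=2
After op 3 (read()): arr=[4 16 _ _] head=1 tail=2 count=1
After op 4 (read()): arr=[4 16 _ _] head=2 tail=2 count=0
After op 5 (write(9)): arr=[4 16 9 _] head=2 tail=3 count=1
After op 6 (write(12)): arr=[4 16 9 12] head=2 tail=0 count=2
After op 7 (write(10)): arr=[10 16 9 12] head=2 tail=1 count=3
After op 8 (write(13)): arr=[10 13 9 12] head=2 tail=2 count=4
After op 9 (read()): arr=[10 13 9 12] head=3 tail=2 count=3

Answer: 12 10 13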